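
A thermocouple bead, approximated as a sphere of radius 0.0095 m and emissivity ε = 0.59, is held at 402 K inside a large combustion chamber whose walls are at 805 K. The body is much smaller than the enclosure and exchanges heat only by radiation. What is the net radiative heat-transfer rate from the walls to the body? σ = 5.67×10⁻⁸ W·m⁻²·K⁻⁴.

For a small grey body in a large enclosure: P_net = εσA(T_body⁴ − T_wall⁴).
A = 4πr² = 0.001134 m²; T_body⁴ − T_wall⁴ = 2.612×10¹⁰ − 4.199×10¹¹ = -3.938×10¹¹ K⁴.
|P_net| = 0.59·5.67×10⁻⁸·0.001134·3.938×10¹¹.

P_net ≈ 14.9 W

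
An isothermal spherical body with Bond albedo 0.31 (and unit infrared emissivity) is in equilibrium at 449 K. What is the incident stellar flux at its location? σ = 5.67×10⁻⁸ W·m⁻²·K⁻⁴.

(1−a)S·πr² = σ·4πr²·T⁴ ⇒ S = 4σT⁴/(1−a).
S = 4·5.67×10⁻⁸·4.064×10¹⁰/0.690.

S ≈ 13400 W/m²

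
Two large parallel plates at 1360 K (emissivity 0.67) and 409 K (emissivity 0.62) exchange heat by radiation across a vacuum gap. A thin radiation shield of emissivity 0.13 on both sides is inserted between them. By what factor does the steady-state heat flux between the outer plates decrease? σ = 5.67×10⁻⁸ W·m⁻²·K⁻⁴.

factor ≈ 7.83

Without shield: q₀ = σΔ(T⁴)/(1/ε₁+1/ε₂−1) with denominator 2.105.
With shield the two gaps are in series; the resistances add: (1/ε₁+1/ε_s−1)+(1/ε_s+1/ε₂−1) = 8.185+8.305 = 16.49.
Heat-flux ratio q₀/q = 16.49/2.105.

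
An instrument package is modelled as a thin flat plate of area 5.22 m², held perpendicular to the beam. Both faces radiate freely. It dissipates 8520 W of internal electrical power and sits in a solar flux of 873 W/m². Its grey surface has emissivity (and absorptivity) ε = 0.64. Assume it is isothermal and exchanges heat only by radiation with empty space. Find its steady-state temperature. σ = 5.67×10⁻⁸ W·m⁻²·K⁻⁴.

T ≈ 417 K

At steady state, absorbed solar power + internal power = radiated power.
Absorbed: α·S·A_cross = 0.64·873·5.220 = 2917 W (cross-section A).
Total input = 2917 + 8520 = 11440 W.
Radiated: εσ·A_surf·T⁴ with A_surf = 2A = 10.44 m².
T⁴ = 11440/(0.64·5.67×10⁻⁸·10.44) = 3.019×10¹⁰ K⁴.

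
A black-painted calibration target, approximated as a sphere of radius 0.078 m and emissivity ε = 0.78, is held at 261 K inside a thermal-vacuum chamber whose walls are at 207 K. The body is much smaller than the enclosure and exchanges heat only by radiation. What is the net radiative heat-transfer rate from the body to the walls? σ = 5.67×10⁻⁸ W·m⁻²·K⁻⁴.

For a small grey body in a large enclosure: P_net = εσA(T_body⁴ − T_wall⁴).
A = 4πr² = 0.07645 m²; T_body⁴ − T_wall⁴ = 4.640×10⁹ − 1.836×10⁹ = 2.804×10⁹ K⁴.
|P_net| = 0.78·5.67×10⁻⁸·0.07645·2.804×10⁹.

P_net ≈ 9.48 W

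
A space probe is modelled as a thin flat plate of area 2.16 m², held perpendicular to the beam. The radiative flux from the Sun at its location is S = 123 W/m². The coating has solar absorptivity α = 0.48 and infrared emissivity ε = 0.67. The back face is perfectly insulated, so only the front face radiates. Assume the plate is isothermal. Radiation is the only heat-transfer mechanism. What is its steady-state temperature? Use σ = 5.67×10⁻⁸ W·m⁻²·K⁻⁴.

T ≈ 199 K

At equilibrium, absorbed power = emitted power.
Absorbing cross-section = A = 2.160 m²; emitting surface = A = 2.160 m² (ratio 1).
αS·A_cross = εσ·A_surf·T⁴  ⇒  T⁴ = αS/(ε·1σ).
T⁴ = 0.480·123/(0.67·1·5.67×10⁻⁸) = 1.554×10⁹ K⁴.
T = (1.554×10⁹)^(1/4).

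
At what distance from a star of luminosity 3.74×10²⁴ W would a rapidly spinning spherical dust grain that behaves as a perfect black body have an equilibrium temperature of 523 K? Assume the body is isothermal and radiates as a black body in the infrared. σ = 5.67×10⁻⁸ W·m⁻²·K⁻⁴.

d ≈ 4.19×10⁹ m

For an isothermal black-emitting sphere, (1−a)S·πr² = σ·4πr²·T⁴ ⇒ S = 4σT⁴/(1−a).
S = 4·5.67×10⁻⁸·(523)⁴/1.00 = 16970 W/m².
Flux falls as S = L/(4πd²), so d = √(L/(4πS)) = √(3.74×10²⁴/(4π·16970)).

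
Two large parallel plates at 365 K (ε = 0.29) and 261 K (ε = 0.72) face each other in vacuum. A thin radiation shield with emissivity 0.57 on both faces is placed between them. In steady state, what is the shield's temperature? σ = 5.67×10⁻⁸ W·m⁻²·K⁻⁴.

T_s ≈ 309 K

In steady state the net flux on the hot side equals that on the cold side.
σ(T₁⁴−T_s⁴)/D₁ = σ(T_s⁴−T₂⁴)/D₂, with D₁ = 1/ε₁+1/ε_s−1 = 4.203, D₂ = 1/ε_s+1/ε₂−1 = 2.143.
Solve for T_s⁴: T_s⁴ = (D₂·T₁⁴ + D₁·T₂⁴)/(D₁+D₂) = 9.068×10⁹ K⁴.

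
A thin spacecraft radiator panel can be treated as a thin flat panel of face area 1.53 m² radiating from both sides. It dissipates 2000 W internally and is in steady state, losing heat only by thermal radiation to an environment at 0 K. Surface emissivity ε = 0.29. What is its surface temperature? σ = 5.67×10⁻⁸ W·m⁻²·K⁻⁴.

T ≈ 447 K

Steady state: internal power = radiated power, P = εσA T⁴.
Radiating area A = 2·1.53 = 3.060 m².
T⁴ = P/(εσA) = 2000/(0.29·5.67×10⁻⁸·3.060) = 3.975×10¹⁰ K⁴.
T = (3.975×10¹⁰)^(1/4).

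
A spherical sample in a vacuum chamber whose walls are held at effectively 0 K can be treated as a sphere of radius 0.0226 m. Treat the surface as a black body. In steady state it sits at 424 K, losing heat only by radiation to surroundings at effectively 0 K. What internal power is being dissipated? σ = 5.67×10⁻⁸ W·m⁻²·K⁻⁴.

Steady state: P = εσA T⁴.
A = 4πr² = 0.006418 m²; T⁴ = (424)⁴ = 3.232×10¹⁰ K⁴.
P = 1.0 × 5.67×10⁻⁸ × 0.006418 × 3.232×10¹⁰.

P ≈ 11.8 W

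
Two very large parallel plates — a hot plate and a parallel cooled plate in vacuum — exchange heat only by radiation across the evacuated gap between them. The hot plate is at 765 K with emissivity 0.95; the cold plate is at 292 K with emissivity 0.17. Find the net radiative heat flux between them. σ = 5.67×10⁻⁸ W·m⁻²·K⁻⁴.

q ≈ 3200 W/m²

For two infinite grey parallel plates, q = σ(T₁⁴ − T₂⁴)/(1/ε₁ + 1/ε₂ − 1).
T₁⁴ − T₂⁴ = 3.425×10¹¹ − 7.270×10⁹ = 3.352×10¹¹ K⁴.
1/ε₁ + 1/ε₂ − 1 = 1.053 + 5.882 − 1 = 5.935.
q = 5.67×10⁻⁸ × 3.352×10¹¹ / 5.935.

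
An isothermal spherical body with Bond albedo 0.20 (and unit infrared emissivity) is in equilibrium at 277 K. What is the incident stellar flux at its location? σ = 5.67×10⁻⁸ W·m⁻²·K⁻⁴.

(1−a)S·πr² = σ·4πr²·T⁴ ⇒ S = 4σT⁴/(1−a).
S = 4·5.67×10⁻⁸·5.887×10⁹/0.800.

S ≈ 1670 W/m²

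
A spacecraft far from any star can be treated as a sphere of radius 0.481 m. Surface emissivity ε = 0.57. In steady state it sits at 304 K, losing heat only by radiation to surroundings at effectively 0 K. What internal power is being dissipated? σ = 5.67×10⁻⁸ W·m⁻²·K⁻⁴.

Steady state: P = εσA T⁴.
A = 4πr² = 2.907 m²; T⁴ = (304)⁴ = 8.541×10⁹ K⁴.
P = 0.57 × 5.67×10⁻⁸ × 2.907 × 8.541×10⁹.

P ≈ 803 W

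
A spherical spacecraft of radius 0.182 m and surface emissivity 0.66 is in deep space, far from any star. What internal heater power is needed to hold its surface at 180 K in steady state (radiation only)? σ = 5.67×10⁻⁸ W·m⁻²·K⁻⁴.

P ≈ 16.4 W

P = εσ·4πr²·T⁴.
4πr² = 0.4162 m²; T⁴ = 1.050×10⁹ K⁴.
P = 0.66·5.67×10⁻⁸·0.4162·1.050×10⁹.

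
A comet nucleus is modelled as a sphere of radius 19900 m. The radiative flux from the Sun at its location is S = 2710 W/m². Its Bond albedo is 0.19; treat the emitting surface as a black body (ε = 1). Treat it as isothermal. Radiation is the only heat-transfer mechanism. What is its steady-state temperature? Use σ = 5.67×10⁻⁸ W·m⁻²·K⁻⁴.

At equilibrium, absorbed power = emitted power.
Absorbing cross-section = πr² = 1.244×10⁹ m²; emitting surface = 4πr² = 4.976×10⁹ m² (ratio 4).
(1−a)S·A_cross = εσ·A_surf·T⁴  ⇒  T⁴ = (1−a)S/(4σ).
T⁴ = 0.810·2710/(4·5.67×10⁻⁸) = 9.679×10⁹ K⁴.
T = (9.679×10⁹)^(1/4).

T ≈ 314 K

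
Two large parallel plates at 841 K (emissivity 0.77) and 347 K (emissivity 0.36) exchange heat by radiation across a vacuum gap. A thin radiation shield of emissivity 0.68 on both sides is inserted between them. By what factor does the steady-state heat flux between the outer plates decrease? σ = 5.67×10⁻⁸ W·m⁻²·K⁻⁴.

factor ≈ 1.63

Without shield: q₀ = σΔ(T⁴)/(1/ε₁+1/ε₂−1) with denominator 3.076.
With shield the two gaps are in series; the resistances add: (1/ε₁+1/ε_s−1)+(1/ε_s+1/ε₂−1) = 1.769+3.248 = 5.018.
Heat-flux ratio q₀/q = 5.018/3.076.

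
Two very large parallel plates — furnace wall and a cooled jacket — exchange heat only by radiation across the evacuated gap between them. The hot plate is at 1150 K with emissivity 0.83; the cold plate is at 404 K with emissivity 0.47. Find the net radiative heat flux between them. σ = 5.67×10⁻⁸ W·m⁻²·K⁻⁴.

q ≈ 41900 W/m²

For two infinite grey parallel plates, q = σ(T₁⁴ − T₂⁴)/(1/ε₁ + 1/ε₂ − 1).
T₁⁴ − T₂⁴ = 1.749×10¹² − 2.664×10¹⁰ = 1.722×10¹² K⁴.
1/ε₁ + 1/ε₂ − 1 = 1.205 + 2.128 − 1 = 2.332.
q = 5.67×10⁻⁸ × 1.722×10¹² / 2.332.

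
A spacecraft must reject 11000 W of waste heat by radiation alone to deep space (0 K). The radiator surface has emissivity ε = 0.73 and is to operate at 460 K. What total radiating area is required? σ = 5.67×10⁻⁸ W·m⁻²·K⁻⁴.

P = εσA T⁴ ⇒ A = P/(εσT⁴).
T⁴ = 4.477×10¹⁰ K⁴.
A = 11000/(0.73 × 5.67×10⁻⁸ × 4.477×10¹⁰).

A ≈ 5.94 m²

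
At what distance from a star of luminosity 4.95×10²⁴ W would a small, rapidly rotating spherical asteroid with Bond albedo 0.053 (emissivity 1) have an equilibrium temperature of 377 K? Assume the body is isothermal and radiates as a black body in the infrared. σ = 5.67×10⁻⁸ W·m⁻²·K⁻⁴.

For an isothermal black-emitting sphere, (1−a)S·πr² = σ·4πr²·T⁴ ⇒ S = 4σT⁴/(1−a).
S = 4·5.67×10⁻⁸·(377)⁴/0.947 = 4838 W/m².
Flux falls as S = L/(4πd²), so d = √(L/(4πS)) = √(4.95×10²⁴/(4π·4838)).

d ≈ 9.02×10⁹ m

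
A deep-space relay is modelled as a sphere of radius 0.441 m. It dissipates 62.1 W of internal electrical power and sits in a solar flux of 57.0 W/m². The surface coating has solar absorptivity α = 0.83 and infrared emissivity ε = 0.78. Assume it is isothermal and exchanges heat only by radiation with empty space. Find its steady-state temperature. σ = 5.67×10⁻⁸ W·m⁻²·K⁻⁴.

At steady state, absorbed solar power + internal power = radiated power.
Absorbed: α·S·A_cross = 0.83·57.0·0.6110 = 28.91 W (cross-section πr²).
Total input = 28.91 + 62.1 = 91.01 W.
Radiated: εσ·A_surf·T⁴ with A_surf = 4πr² = 2.444 m².
T⁴ = 91.01/(0.78·5.67×10⁻⁸·2.444) = 8.420×10⁸ K⁴.

T ≈ 170 K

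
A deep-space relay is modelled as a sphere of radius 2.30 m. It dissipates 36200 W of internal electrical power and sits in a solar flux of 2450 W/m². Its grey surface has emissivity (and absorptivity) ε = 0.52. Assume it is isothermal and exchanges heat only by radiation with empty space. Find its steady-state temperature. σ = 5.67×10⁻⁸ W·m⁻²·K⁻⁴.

T ≈ 414 K

At steady state, absorbed solar power + internal power = radiated power.
Absorbed: α·S·A_cross = 0.52·2450·16.62 = 21170 W (cross-section πr²).
Total input = 21170 + 36200 = 57370 W.
Radiated: εσ·A_surf·T⁴ with A_surf = 4πr² = 66.48 m².
T⁴ = 57370/(0.52·5.67×10⁻⁸·66.48) = 2.927×10¹⁰ K⁴.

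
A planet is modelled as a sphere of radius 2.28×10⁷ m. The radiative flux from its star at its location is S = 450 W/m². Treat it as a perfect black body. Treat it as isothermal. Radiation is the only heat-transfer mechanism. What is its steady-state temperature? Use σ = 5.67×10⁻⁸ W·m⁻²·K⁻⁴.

T ≈ 211 K

At equilibrium, absorbed power = emitted power.
Absorbing cross-section = πr² = 1.633×10¹⁵ m²; emitting surface = 4πr² = 6.533×10¹⁵ m² (ratio 4).
S·A_cross = εσ·A_surf·T⁴  ⇒  T⁴ = S/(4σ).
T⁴ = 1.00·450/(4·5.67×10⁻⁸) = 1.984×10⁹ K⁴.
T = (1.984×10⁹)^(1/4).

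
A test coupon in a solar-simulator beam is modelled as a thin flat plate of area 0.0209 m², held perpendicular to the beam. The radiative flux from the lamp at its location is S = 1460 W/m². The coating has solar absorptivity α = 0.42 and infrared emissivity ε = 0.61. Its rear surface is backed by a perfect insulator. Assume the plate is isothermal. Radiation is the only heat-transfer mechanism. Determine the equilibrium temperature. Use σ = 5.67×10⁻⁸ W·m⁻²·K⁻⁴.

At equilibrium, absorbed power = emitted power.
Absorbing cross-section = A = 0.02090 m²; emitting surface = A = 0.02090 m² (ratio 1).
αS·A_cross = εσ·A_surf·T⁴  ⇒  T⁴ = αS/(ε·1σ).
T⁴ = 0.420·1460/(0.61·1·5.67×10⁻⁸) = 1.773×10¹⁰ K⁴.
T = (1.773×10¹⁰)^(1/4).

T ≈ 365 K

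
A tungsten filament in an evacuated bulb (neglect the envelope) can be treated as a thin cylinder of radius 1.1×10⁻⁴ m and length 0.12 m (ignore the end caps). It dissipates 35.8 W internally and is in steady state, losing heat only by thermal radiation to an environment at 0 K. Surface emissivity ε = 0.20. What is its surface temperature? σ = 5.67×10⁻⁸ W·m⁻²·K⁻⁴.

T ≈ 2480 K

Steady state: internal power = radiated power, P = εσA T⁴.
Radiating area A = 2πrL = 8.294×10⁻⁵ m².
T⁴ = P/(εσA) = 35.8/(0.20·5.67×10⁻⁸·8.294×10⁻⁵) = 3.806×10¹³ K⁴.
T = (3.806×10¹³)^(1/4).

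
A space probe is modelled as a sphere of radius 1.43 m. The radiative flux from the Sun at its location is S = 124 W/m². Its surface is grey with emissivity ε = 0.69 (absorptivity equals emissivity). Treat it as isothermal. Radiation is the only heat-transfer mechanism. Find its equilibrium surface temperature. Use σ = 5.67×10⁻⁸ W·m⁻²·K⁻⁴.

At equilibrium, absorbed power = emitted power.
Absorbing cross-section = πr² = 6.424 m²; emitting surface = 4πr² = 25.70 m² (ratio 4).
εS·A_cross = εσ·A_surf·T⁴  ⇒  T⁴ = S/(4σ)   (ε cancels).
T⁴ = 124/(4·5.67×10⁻⁸) = 5.467×10⁸ K⁴.
T = (5.467×10⁸)^(1/4).

T ≈ 153 K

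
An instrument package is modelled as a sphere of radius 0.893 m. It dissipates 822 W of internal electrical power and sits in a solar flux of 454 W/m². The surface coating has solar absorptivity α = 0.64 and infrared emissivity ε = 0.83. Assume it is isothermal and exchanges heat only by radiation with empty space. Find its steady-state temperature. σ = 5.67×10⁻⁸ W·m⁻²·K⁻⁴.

T ≈ 239 K

At steady state, absorbed solar power + internal power = radiated power.
Absorbed: α·S·A_cross = 0.64·454·2.505 = 727.9 W (cross-section πr²).
Total input = 727.9 + 822 = 1550 W.
Radiated: εσ·A_surf·T⁴ with A_surf = 4πr² = 10.02 m².
T⁴ = 1550/(0.83·5.67×10⁻⁸·10.02) = 3.287×10⁹ K⁴.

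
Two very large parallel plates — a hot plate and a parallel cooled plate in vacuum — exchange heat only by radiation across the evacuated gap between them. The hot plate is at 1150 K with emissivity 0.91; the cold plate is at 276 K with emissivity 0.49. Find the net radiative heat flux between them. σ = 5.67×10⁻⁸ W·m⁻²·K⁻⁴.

q ≈ 46200 W/m²

For two infinite grey parallel plates, q = σ(T₁⁴ − T₂⁴)/(1/ε₁ + 1/ε₂ − 1).
T₁⁴ − T₂⁴ = 1.749×10¹² − 5.803×10⁹ = 1.743×10¹² K⁴.
1/ε₁ + 1/ε₂ − 1 = 1.099 + 2.041 − 1 = 2.140.
q = 5.67×10⁻⁸ × 1.743×10¹² / 2.140.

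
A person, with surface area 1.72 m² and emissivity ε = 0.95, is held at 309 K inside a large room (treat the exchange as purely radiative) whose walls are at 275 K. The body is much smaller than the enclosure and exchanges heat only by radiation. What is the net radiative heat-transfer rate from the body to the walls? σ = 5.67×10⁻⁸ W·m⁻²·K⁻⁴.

For a small grey body in a large enclosure: P_net = εσA(T_body⁴ − T_wall⁴).
A = 1.72 m²; T_body⁴ − T_wall⁴ = 9.117×10⁹ − 5.719×10⁹ = 3.397×10⁹ K⁴.
|P_net| = 0.95·5.67×10⁻⁸·1.720·3.397×10⁹.

P_net ≈ 315 W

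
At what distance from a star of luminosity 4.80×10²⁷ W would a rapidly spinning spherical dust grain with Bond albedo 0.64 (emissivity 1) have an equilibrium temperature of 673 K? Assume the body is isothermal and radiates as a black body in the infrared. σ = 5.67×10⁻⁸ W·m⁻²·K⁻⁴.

For an isothermal black-emitting sphere, (1−a)S·πr² = σ·4πr²·T⁴ ⇒ S = 4σT⁴/(1−a).
S = 4·5.67×10⁻⁸·(673)⁴/0.360 = 1.292×10⁵ W/m².
Flux falls as S = L/(4πd²), so d = √(L/(4πS)) = √(4.80×10²⁷/(4π·1.292×10⁵)).

d ≈ 5.44×10¹⁰ m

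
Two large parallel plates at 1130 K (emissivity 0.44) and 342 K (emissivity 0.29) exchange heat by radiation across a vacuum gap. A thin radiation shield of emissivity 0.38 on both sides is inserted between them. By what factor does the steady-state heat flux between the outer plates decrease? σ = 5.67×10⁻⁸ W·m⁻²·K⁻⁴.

factor ≈ 1.90

Without shield: q₀ = σΔ(T⁴)/(1/ε₁+1/ε₂−1) with denominator 4.721.
With shield the two gaps are in series; the resistances add: (1/ε₁+1/ε_s−1)+(1/ε_s+1/ε₂−1) = 3.904+5.080 = 8.984.
Heat-flux ratio q₀/q = 8.984/4.721.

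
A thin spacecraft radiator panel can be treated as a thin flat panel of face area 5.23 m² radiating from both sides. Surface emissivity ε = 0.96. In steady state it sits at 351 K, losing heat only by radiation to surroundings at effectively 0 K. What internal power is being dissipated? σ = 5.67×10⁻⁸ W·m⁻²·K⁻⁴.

Steady state: P = εσA T⁴.
A = 2·5.23 = 10.46 m²; T⁴ = (351)⁴ = 1.518×10¹⁰ K⁴.
P = 0.96 × 5.67×10⁻⁸ × 10.46 × 1.518×10¹⁰.

P ≈ 8640 W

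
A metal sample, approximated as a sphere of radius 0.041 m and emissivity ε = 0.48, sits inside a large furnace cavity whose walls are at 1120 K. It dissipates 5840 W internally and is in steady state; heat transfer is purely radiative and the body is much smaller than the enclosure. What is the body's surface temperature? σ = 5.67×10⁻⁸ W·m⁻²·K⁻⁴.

For a small grey body in a large enclosure, net radiated power = εσA(T⁴ − T_w⁴).
Steady state: P = εσA(T⁴ − T_w⁴) with A = 4πr² = 0.02112 m².
T⁴ = P/(εσA) + T_w⁴ = 5840/(0.48·5.67×10⁻⁸·0.02112) + (1120)⁴
    = 1.016×10¹³ + 1.574×10¹² = 1.173×10¹³ K⁴.

T ≈ 1850 K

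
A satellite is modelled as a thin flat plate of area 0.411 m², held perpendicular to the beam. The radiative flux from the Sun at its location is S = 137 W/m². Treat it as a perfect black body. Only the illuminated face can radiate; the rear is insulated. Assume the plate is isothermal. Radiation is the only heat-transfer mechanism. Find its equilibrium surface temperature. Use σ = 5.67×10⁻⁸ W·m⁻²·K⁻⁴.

At equilibrium, absorbed power = emitted power.
Absorbing cross-section = A = 0.4110 m²; emitting surface = A = 0.4110 m² (ratio 1).
S·A_cross = εσ·A_surf·T⁴  ⇒  T⁴ = S/(1σ).
T⁴ = 1.00·137/(1·5.67×10⁻⁸) = 2.416×10⁹ K⁴.
T = (2.416×10⁹)^(1/4).

T ≈ 222 K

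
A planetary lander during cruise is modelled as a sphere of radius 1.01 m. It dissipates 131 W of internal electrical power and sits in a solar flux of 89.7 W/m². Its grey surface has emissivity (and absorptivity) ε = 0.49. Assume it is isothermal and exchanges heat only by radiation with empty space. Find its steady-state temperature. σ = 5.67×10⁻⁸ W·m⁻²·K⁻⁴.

T ≈ 166 K

At steady state, absorbed solar power + internal power = radiated power.
Absorbed: α·S·A_cross = 0.49·89.7·3.205 = 140.9 W (cross-section πr²).
Total input = 140.9 + 131 = 271.9 W.
Radiated: εσ·A_surf·T⁴ with A_surf = 4πr² = 12.82 m².
T⁴ = 271.9/(0.49·5.67×10⁻⁸·12.82) = 7.633×10⁸ K⁴.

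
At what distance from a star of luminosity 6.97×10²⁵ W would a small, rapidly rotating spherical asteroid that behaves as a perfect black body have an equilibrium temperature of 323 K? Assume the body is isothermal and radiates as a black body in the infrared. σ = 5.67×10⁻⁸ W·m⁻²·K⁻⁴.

d ≈ 4.74×10¹⁰ m

For an isothermal black-emitting sphere, (1−a)S·πr² = σ·4πr²·T⁴ ⇒ S = 4σT⁴/(1−a).
S = 4·5.67×10⁻⁸·(323)⁴/1.00 = 2469 W/m².
Flux falls as S = L/(4πd²), so d = √(L/(4πS)) = √(6.97×10²⁵/(4π·2469)).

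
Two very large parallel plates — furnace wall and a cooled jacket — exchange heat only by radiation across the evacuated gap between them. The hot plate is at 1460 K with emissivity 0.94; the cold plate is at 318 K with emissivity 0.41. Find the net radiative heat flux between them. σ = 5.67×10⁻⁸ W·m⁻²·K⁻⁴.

q ≈ 1.03×10⁵ W/m²

For two infinite grey parallel plates, q = σ(T₁⁴ − T₂⁴)/(1/ε₁ + 1/ε₂ − 1).
T₁⁴ − T₂⁴ = 4.544×10¹² − 1.023×10¹⁰ = 4.533×10¹² K⁴.
1/ε₁ + 1/ε₂ − 1 = 1.064 + 2.439 − 1 = 2.503.
q = 5.67×10⁻⁸ × 4.533×10¹² / 2.503.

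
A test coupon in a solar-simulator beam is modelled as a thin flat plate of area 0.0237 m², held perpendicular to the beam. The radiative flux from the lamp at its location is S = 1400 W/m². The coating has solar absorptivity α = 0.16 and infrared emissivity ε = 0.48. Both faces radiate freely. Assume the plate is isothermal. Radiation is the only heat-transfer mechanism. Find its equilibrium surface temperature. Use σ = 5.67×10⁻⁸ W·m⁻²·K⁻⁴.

At equilibrium, absorbed power = emitted power.
Absorbing cross-section = A = 0.02370 m²; emitting surface = 2A = 0.04740 m² (ratio 2).
αS·A_cross = εσ·A_surf·T⁴  ⇒  T⁴ = αS/(ε·2σ).
T⁴ = 0.160·1400/(0.48·2·5.67×10⁻⁸) = 4.115×10⁹ K⁴.
T = (4.115×10⁹)^(1/4).

T ≈ 253 K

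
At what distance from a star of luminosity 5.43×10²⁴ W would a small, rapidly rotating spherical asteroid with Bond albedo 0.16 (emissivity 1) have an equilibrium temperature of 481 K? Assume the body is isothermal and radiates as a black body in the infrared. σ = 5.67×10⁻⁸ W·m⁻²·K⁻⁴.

For an isothermal black-emitting sphere, (1−a)S·πr² = σ·4πr²·T⁴ ⇒ S = 4σT⁴/(1−a).
S = 4·5.67×10⁻⁸·(481)⁴/0.840 = 14450 W/m².
Flux falls as S = L/(4πd²), so d = √(L/(4πS)) = √(5.43×10²⁴/(4π·14450)).

d ≈ 5.47×10⁹ m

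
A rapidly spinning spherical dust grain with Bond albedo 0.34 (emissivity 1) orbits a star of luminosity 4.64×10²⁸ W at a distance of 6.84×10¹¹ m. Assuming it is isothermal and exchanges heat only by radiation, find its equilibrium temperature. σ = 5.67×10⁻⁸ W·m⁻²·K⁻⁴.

First find the stellar flux at distance d: S = L/(4πd²) = 4.64×10²⁸/(4π·(6.84×10¹¹)²) = 7892 W/m².
For an isothermal sphere, absorbed (1−a)S·πr² = emitted σ·4πr²·T⁴, so T⁴ = (1−a)S/(4σ).
T⁴ = 0.660·7892/(4·5.67×10⁻⁸) = 2.297×10¹⁰ K⁴.

T ≈ 389 K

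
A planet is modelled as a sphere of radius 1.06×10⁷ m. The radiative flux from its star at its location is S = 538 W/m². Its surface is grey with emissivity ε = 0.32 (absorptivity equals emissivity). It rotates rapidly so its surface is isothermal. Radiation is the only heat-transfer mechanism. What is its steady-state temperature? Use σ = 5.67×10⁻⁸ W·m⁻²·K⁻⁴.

At equilibrium, absorbed power = emitted power.
Absorbing cross-section = πr² = 3.530×10¹⁴ m²; emitting surface = 4πr² = 1.412×10¹⁵ m² (ratio 4).
εS·A_cross = εσ·A_surf·T⁴  ⇒  T⁴ = S/(4σ)   (ε cancels).
T⁴ = 538/(4·5.67×10⁻⁸) = 2.372×10⁹ K⁴.
T = (2.372×10⁹)^(1/4).

T ≈ 221 K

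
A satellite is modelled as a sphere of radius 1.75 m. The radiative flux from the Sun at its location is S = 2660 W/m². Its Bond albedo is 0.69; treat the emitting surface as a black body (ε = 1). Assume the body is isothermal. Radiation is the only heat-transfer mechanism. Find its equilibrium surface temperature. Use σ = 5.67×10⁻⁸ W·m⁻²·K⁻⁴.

T ≈ 246 K

At equilibrium, absorbed power = emitted power.
Absorbing cross-section = πr² = 9.621 m²; emitting surface = 4πr² = 38.48 m² (ratio 4).
(1−a)S·A_cross = εσ·A_surf·T⁴  ⇒  T⁴ = (1−a)S/(4σ).
T⁴ = 0.310·2660/(4·5.67×10⁻⁸) = 3.636×10⁹ K⁴.
T = (3.636×10⁹)^(1/4).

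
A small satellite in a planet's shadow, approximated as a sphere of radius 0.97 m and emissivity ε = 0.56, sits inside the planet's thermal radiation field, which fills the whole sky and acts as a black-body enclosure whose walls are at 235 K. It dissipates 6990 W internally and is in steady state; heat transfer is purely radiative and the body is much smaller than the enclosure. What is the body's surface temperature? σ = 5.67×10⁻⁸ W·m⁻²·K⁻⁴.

T ≈ 384 K

For a small grey body in a large enclosure, net radiated power = εσA(T⁴ − T_w⁴).
Steady state: P = εσA(T⁴ − T_w⁴) with A = 4πr² = 11.82 m².
T⁴ = P/(εσA) + T_w⁴ = 6990/(0.56·5.67×10⁻⁸·11.82) + (235)⁴
    = 1.862×10¹⁰ + 3.050×10⁹ = 2.167×10¹⁰ K⁴.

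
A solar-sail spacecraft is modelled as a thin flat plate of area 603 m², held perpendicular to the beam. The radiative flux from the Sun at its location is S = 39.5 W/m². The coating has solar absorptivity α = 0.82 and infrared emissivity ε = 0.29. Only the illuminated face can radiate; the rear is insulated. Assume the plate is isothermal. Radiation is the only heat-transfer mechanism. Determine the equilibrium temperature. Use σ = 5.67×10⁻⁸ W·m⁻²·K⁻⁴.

At equilibrium, absorbed power = emitted power.
Absorbing cross-section = A = 603.0 m²; emitting surface = A = 603.0 m² (ratio 1).
αS·A_cross = εσ·A_surf·T⁴  ⇒  T⁴ = αS/(ε·1σ).
T⁴ = 0.820·39.5/(0.29·1·5.67×10⁻⁸) = 1.970×10⁹ K⁴.
T = (1.970×10⁹)^(1/4).

T ≈ 211 K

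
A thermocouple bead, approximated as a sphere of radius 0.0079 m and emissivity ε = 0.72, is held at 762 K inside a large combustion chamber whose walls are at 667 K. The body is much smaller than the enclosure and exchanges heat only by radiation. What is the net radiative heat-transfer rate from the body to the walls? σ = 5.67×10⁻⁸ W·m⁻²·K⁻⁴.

For a small grey body in a large enclosure: P_net = εσA(T_body⁴ − T_wall⁴).
A = 4πr² = 7.843×10⁻⁴ m²; T_body⁴ − T_wall⁴ = 3.371×10¹¹ − 1.979×10¹¹ = 1.392×10¹¹ K⁴.
|P_net| = 0.72·5.67×10⁻⁸·7.843×10⁻⁴·1.392×10¹¹.

P_net ≈ 4.46 W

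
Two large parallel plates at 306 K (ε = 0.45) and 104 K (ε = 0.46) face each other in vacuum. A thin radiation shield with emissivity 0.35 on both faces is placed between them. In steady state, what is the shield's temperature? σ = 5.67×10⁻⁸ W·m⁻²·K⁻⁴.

T_s ≈ 258 K

In steady state the net flux on the hot side equals that on the cold side.
σ(T₁⁴−T_s⁴)/D₁ = σ(T_s⁴−T₂⁴)/D₂, with D₁ = 1/ε₁+1/ε_s−1 = 4.079, D₂ = 1/ε_s+1/ε₂−1 = 4.031.
Solve for T_s⁴: T_s⁴ = (D₂·T₁⁴ + D₁·T₂⁴)/(D₁+D₂) = 4.417×10⁹ K⁴.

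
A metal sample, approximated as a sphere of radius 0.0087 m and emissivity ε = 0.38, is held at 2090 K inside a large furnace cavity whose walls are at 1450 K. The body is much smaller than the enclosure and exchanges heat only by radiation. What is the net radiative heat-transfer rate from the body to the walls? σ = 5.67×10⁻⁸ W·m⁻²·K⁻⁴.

P_net ≈ 300 W

For a small grey body in a large enclosure: P_net = εσA(T_body⁴ − T_wall⁴).
A = 4πr² = 9.511×10⁻⁴ m²; T_body⁴ − T_wall⁴ = 1.908×10¹³ − 4.421×10¹² = 1.466×10¹³ K⁴.
|P_net| = 0.38·5.67×10⁻⁸·9.511×10⁻⁴·1.466×10¹³.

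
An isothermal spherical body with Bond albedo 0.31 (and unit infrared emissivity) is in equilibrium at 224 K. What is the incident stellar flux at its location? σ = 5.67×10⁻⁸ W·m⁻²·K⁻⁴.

(1−a)S·πr² = σ·4πr²·T⁴ ⇒ S = 4σT⁴/(1−a).
S = 4·5.67×10⁻⁸·2.518×10⁹/0.690.

S ≈ 828 W/m²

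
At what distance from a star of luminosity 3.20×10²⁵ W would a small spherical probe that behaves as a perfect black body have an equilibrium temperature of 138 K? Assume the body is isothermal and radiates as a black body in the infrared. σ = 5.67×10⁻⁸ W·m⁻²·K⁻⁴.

For an isothermal black-emitting sphere, (1−a)S·πr² = σ·4πr²·T⁴ ⇒ S = 4σT⁴/(1−a).
S = 4·5.67×10⁻⁸·(138)⁴/1.00 = 82.25 W/m².
Flux falls as S = L/(4πd²), so d = √(L/(4πS)) = √(3.20×10²⁵/(4π·82.25)).

d ≈ 1.76×10¹¹ m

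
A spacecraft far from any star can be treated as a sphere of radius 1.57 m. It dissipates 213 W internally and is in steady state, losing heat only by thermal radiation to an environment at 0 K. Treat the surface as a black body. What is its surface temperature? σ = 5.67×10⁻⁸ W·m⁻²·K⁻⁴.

T ≈ 105 K

Steady state: internal power = radiated power, P = εσA T⁴.
Radiating area A = 4πr² = 30.97 m².
T⁴ = P/(εσA) = 213/(1.0·5.67×10⁻⁸·30.97) = 1.213×10⁸ K⁴.
T = (1.213×10⁸)^(1/4).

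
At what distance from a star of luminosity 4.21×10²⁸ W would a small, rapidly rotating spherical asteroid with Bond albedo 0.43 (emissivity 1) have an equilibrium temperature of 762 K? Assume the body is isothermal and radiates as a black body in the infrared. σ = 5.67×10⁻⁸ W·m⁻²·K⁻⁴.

For an isothermal black-emitting sphere, (1−a)S·πr² = σ·4πr²·T⁴ ⇒ S = 4σT⁴/(1−a).
S = 4·5.67×10⁻⁸·(762)⁴/0.570 = 1.341×10⁵ W/m².
Flux falls as S = L/(4πd²), so d = √(L/(4πS)) = √(4.21×10²⁸/(4π·1.341×10⁵)).

d ≈ 1.58×10¹¹ m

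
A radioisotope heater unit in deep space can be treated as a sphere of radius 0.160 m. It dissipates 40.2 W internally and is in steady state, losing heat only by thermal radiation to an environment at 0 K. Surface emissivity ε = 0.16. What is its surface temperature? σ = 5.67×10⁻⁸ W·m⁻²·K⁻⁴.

T ≈ 343 K

Steady state: internal power = radiated power, P = εσA T⁴.
Radiating area A = 4πr² = 0.3217 m².
T⁴ = P/(εσA) = 40.2/(0.16·5.67×10⁻⁸·0.3217) = 1.377×10¹⁰ K⁴.
T = (1.377×10¹⁰)^(1/4).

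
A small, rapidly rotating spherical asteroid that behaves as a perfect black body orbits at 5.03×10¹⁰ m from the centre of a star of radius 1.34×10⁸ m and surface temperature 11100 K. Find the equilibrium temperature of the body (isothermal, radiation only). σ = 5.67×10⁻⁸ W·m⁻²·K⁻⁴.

T ≈ 405 K

The star's surface emits σT_*⁴; at distance d the flux is S = σT_*⁴(R_*/d)².
S = 5.67×10⁻⁸·(11100)⁴·(1.34×10⁸/5.03×10¹⁰)² = 6109 W/m².
For an isothermal sphere T⁴ = (1−a)S/(4σ) = 2.693×10¹⁰ K⁴.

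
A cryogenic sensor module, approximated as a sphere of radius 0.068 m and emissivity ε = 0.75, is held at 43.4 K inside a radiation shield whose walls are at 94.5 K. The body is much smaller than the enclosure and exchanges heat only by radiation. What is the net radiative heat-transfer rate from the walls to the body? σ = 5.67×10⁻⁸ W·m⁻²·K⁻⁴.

P_net ≈ 0.188 W

For a small grey body in a large enclosure: P_net = εσA(T_body⁴ − T_wall⁴).
A = 4πr² = 0.05811 m²; T_body⁴ − T_wall⁴ = 3.548×10⁶ − 7.975×10⁷ = -7.620×10⁷ K⁴.
|P_net| = 0.75·5.67×10⁻⁸·0.05811·7.620×10⁷.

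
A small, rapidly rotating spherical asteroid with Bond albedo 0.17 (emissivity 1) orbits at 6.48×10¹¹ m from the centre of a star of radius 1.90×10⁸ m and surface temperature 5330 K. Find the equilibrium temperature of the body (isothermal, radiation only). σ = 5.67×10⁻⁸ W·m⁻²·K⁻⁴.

The star's surface emits σT_*⁴; at distance d the flux is S = σT_*⁴(R_*/d)².
S = 5.67×10⁻⁸·(5330)⁴·(1.90×10⁸/6.48×10¹¹)² = 3.934 W/m².
For an isothermal sphere T⁴ = (1−a)S/(4σ) = 1.440×10⁷ K⁴.

T ≈ 61.6 K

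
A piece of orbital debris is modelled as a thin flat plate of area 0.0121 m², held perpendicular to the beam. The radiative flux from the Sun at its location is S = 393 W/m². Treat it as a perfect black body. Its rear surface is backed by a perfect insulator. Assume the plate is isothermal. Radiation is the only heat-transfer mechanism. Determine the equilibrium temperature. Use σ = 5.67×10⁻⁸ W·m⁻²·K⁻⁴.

T ≈ 289 K

At equilibrium, absorbed power = emitted power.
Absorbing cross-section = A = 0.01210 m²; emitting surface = A = 0.01210 m² (ratio 1).
S·A_cross = εσ·A_surf·T⁴  ⇒  T⁴ = S/(1σ).
T⁴ = 1.00·393/(1·5.67×10⁻⁸) = 6.931×10⁹ K⁴.
T = (6.931×10⁹)^(1/4).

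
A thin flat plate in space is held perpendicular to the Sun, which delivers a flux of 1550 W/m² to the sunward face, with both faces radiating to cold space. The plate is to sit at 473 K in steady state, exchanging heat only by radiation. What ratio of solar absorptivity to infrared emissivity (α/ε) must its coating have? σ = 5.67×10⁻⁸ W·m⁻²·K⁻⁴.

Balance: αS·A = εσ·2A·T⁴ ⇒ α/ε = 2σT⁴/S.
α/ε = 2·5.67×10⁻⁸·(473)⁴/1550 = 2·5.67×10⁻⁸·5.005×10¹⁰/1550.

α/ε ≈ 3.66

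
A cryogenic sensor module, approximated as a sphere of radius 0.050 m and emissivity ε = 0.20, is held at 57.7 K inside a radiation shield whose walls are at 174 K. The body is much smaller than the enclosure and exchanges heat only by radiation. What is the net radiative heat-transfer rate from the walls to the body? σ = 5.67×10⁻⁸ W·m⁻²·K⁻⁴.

For a small grey body in a large enclosure: P_net = εσA(T_body⁴ − T_wall⁴).
A = 4πr² = 0.03142 m²; T_body⁴ − T_wall⁴ = 1.108×10⁷ − 9.166×10⁸ = -9.056×10⁸ K⁴.
|P_net| = 0.20·5.67×10⁻⁸·0.03142·9.056×10⁸.

P_net ≈ 0.323 W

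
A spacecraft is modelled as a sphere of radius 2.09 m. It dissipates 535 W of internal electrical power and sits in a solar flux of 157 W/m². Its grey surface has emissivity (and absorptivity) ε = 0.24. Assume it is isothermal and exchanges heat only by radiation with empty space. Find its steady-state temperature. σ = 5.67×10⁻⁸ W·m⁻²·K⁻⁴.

T ≈ 194 K

At steady state, absorbed solar power + internal power = radiated power.
Absorbed: α·S·A_cross = 0.24·157·13.72 = 517.1 W (cross-section πr²).
Total input = 517.1 + 535 = 1052 W.
Radiated: εσ·A_surf·T⁴ with A_surf = 4πr² = 54.89 m².
T⁴ = 1052/(0.24·5.67×10⁻⁸·54.89) = 1.408×10⁹ K⁴.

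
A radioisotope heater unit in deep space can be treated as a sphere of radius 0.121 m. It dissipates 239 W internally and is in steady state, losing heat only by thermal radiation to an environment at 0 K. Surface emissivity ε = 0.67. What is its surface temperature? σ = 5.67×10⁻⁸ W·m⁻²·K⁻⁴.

T ≈ 430 K

Steady state: internal power = radiated power, P = εσA T⁴.
Radiating area A = 4πr² = 0.1840 m².
T⁴ = P/(εσA) = 239/(0.67·5.67×10⁻⁸·0.1840) = 3.419×10¹⁰ K⁴.
T = (3.419×10¹⁰)^(1/4).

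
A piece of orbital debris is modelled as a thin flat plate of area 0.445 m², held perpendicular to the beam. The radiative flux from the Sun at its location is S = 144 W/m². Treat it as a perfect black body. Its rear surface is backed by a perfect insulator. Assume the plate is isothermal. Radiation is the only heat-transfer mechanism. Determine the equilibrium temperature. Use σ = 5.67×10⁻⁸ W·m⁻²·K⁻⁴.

T ≈ 224 K

At equilibrium, absorbed power = emitted power.
Absorbing cross-section = A = 0.4450 m²; emitting surface = A = 0.4450 m² (ratio 1).
S·A_cross = εσ·A_surf·T⁴  ⇒  T⁴ = S/(1σ).
T⁴ = 1.00·144/(1·5.67×10⁻⁸) = 2.540×10⁹ K⁴.
T = (2.540×10⁹)^(1/4).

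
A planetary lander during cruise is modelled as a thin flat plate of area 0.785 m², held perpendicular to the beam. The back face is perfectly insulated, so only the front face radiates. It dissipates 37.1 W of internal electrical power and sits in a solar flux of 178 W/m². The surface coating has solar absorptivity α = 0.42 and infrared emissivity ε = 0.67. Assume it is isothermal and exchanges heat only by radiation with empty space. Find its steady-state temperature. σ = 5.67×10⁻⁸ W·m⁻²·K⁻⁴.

T ≈ 238 K

At steady state, absorbed solar power + internal power = radiated power.
Absorbed: α·S·A_cross = 0.42·178·0.7850 = 58.69 W (cross-section A).
Total input = 58.69 + 37.1 = 95.79 W.
Radiated: εσ·A_surf·T⁴ with A_surf = A = 0.7850 m².
T⁴ = 95.79/(0.67·5.67×10⁻⁸·0.7850) = 3.212×10⁹ K⁴.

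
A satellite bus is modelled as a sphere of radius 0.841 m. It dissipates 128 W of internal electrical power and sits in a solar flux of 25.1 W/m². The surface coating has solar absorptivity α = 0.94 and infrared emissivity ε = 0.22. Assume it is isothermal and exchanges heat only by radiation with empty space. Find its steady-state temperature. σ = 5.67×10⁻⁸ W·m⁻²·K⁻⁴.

At steady state, absorbed solar power + internal power = radiated power.
Absorbed: α·S·A_cross = 0.94·25.1·2.222 = 52.43 W (cross-section πr²).
Total input = 52.43 + 128 = 180.4 W.
Radiated: εσ·A_surf·T⁴ with A_surf = 4πr² = 8.888 m².
T⁴ = 180.4/(0.22·5.67×10⁻⁸·8.888) = 1.627×10⁹ K⁴.

T ≈ 201 K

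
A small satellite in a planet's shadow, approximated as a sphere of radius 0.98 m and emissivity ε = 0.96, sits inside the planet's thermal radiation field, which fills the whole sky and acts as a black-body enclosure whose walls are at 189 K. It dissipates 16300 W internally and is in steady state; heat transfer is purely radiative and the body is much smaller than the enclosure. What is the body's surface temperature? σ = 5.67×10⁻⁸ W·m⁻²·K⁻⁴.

For a small grey body in a large enclosure, net radiated power = εσA(T⁴ − T_w⁴).
Steady state: P = εσA(T⁴ − T_w⁴) with A = 4πr² = 12.07 m².
T⁴ = P/(εσA) + T_w⁴ = 16300/(0.96·5.67×10⁻⁸·12.07) + (189)⁴
    = 2.481×10¹⁰ + 1.276×10⁹ = 2.609×10¹⁰ K⁴.

T ≈ 402 K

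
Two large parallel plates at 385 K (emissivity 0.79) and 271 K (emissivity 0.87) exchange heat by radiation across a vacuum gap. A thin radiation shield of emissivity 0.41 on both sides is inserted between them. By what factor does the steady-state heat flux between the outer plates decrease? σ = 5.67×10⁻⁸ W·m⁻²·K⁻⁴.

Without shield: q₀ = σΔ(T⁴)/(1/ε₁+1/ε₂−1) with denominator 1.415.
With shield the two gaps are in series; the resistances add: (1/ε₁+1/ε_s−1)+(1/ε_s+1/ε₂−1) = 2.705+2.588 = 5.293.
Heat-flux ratio q₀/q = 5.293/1.415.

factor ≈ 3.74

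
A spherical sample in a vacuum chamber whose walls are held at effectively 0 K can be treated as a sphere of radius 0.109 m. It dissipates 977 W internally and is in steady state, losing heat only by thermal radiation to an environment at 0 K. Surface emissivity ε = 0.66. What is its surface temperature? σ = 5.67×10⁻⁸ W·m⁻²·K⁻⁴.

T ≈ 647 K

Steady state: internal power = radiated power, P = εσA T⁴.
Radiating area A = 4πr² = 0.1493 m².
T⁴ = P/(εσA) = 977/(0.66·5.67×10⁻⁸·0.1493) = 1.749×10¹¹ K⁴.
T = (1.749×10¹¹)^(1/4).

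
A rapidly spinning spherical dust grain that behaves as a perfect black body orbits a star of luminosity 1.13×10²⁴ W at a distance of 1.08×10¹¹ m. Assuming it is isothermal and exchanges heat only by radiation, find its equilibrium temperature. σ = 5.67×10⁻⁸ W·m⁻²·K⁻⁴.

First find the stellar flux at distance d: S = L/(4πd²) = 1.13×10²⁴/(4π·(1.08×10¹¹)²) = 7.709 W/m².
For an isothermal sphere, absorbed (1−a)S·πr² = emitted σ·4πr²·T⁴, so T⁴ = (1−a)S/(4σ).
T⁴ = 1.00·7.709/(4·5.67×10⁻⁸) = 3.399×10⁷ K⁴.

T ≈ 76.4 K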